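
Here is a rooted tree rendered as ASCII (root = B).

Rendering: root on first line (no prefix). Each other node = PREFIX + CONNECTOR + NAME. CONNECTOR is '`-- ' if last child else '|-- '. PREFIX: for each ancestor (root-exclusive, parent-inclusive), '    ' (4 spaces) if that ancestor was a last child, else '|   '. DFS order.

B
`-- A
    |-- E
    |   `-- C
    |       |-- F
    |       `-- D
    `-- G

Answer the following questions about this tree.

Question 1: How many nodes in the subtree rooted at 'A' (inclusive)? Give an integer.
Answer: 6

Derivation:
Subtree rooted at A contains: A, C, D, E, F, G
Count = 6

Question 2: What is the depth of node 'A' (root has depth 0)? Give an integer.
Answer: 1

Derivation:
Path from root to A: B -> A
Depth = number of edges = 1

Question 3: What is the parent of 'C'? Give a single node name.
Scan adjacency: C appears as child of E

Answer: E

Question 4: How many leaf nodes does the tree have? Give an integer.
Answer: 3

Derivation:
Leaves (nodes with no children): D, F, G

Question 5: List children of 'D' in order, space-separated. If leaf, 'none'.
Answer: none

Derivation:
Node D's children (from adjacency): (leaf)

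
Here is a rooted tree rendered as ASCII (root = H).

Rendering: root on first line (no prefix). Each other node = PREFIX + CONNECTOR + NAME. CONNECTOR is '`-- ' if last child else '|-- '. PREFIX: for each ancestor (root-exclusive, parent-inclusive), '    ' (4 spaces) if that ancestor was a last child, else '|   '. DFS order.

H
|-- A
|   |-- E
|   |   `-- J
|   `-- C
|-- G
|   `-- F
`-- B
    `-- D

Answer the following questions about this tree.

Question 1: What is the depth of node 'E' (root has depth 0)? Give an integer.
Path from root to E: H -> A -> E
Depth = number of edges = 2

Answer: 2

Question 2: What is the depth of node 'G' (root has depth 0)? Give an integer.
Path from root to G: H -> G
Depth = number of edges = 1

Answer: 1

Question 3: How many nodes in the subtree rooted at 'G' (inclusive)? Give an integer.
Answer: 2

Derivation:
Subtree rooted at G contains: F, G
Count = 2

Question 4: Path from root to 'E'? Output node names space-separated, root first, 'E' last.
Walk down from root: H -> A -> E

Answer: H A E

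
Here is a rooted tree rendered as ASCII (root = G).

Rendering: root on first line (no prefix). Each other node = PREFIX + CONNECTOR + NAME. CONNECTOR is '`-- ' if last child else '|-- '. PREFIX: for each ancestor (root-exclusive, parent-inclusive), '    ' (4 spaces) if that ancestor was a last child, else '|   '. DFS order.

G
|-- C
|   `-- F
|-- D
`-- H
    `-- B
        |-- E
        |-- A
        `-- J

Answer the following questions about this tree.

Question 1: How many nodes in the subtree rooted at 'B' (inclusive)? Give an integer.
Answer: 4

Derivation:
Subtree rooted at B contains: A, B, E, J
Count = 4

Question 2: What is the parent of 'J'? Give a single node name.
Scan adjacency: J appears as child of B

Answer: B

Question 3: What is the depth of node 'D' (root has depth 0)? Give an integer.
Path from root to D: G -> D
Depth = number of edges = 1

Answer: 1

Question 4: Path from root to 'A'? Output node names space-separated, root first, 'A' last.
Walk down from root: G -> H -> B -> A

Answer: G H B A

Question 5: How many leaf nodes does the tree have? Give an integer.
Answer: 5

Derivation:
Leaves (nodes with no children): A, D, E, F, J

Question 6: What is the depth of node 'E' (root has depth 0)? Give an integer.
Answer: 3

Derivation:
Path from root to E: G -> H -> B -> E
Depth = number of edges = 3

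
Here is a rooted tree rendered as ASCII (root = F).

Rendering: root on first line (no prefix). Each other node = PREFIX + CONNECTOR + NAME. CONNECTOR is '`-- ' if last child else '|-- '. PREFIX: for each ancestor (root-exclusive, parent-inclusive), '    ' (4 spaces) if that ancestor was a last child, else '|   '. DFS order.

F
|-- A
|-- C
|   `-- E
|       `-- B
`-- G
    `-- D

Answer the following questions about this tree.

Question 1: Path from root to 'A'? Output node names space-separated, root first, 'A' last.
Walk down from root: F -> A

Answer: F A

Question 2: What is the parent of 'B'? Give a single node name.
Scan adjacency: B appears as child of E

Answer: E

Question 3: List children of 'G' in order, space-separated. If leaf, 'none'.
Node G's children (from adjacency): D

Answer: D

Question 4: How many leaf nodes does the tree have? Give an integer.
Answer: 3

Derivation:
Leaves (nodes with no children): A, B, D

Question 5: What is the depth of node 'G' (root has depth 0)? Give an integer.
Path from root to G: F -> G
Depth = number of edges = 1

Answer: 1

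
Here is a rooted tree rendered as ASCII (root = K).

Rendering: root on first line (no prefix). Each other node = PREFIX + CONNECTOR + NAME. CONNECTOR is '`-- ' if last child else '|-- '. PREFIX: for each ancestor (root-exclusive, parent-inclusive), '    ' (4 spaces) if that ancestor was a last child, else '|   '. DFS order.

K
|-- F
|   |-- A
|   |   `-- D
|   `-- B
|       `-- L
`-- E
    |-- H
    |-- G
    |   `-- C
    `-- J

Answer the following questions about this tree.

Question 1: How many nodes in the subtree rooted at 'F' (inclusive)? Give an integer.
Subtree rooted at F contains: A, B, D, F, L
Count = 5

Answer: 5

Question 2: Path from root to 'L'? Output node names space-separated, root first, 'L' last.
Answer: K F B L

Derivation:
Walk down from root: K -> F -> B -> L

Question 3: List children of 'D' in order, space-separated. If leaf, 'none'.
Node D's children (from adjacency): (leaf)

Answer: none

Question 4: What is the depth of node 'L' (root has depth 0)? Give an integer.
Answer: 3

Derivation:
Path from root to L: K -> F -> B -> L
Depth = number of edges = 3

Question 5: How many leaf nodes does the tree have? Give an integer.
Answer: 5

Derivation:
Leaves (nodes with no children): C, D, H, J, L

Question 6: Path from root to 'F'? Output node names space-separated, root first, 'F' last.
Walk down from root: K -> F

Answer: K F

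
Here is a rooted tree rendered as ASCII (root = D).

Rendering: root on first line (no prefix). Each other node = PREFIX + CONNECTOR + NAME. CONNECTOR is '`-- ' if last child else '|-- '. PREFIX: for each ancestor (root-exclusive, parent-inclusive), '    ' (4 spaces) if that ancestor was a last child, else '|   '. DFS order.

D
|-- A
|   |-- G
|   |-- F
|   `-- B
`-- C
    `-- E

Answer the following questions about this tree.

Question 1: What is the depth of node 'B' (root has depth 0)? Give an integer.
Path from root to B: D -> A -> B
Depth = number of edges = 2

Answer: 2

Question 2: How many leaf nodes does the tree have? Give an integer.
Answer: 4

Derivation:
Leaves (nodes with no children): B, E, F, G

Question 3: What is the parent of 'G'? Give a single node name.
Answer: A

Derivation:
Scan adjacency: G appears as child of A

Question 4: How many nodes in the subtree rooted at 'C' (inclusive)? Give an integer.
Answer: 2

Derivation:
Subtree rooted at C contains: C, E
Count = 2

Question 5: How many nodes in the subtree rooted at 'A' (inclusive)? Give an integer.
Subtree rooted at A contains: A, B, F, G
Count = 4

Answer: 4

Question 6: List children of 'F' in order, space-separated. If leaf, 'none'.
Answer: none

Derivation:
Node F's children (from adjacency): (leaf)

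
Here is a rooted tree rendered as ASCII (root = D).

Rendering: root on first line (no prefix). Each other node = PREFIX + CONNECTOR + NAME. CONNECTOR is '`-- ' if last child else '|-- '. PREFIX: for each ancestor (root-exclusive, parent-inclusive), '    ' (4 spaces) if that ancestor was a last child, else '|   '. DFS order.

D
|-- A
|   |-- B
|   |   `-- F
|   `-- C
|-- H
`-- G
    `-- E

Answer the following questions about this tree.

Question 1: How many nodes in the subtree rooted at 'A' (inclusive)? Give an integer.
Subtree rooted at A contains: A, B, C, F
Count = 4

Answer: 4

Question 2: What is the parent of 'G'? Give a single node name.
Scan adjacency: G appears as child of D

Answer: D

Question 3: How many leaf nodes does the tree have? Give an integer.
Answer: 4

Derivation:
Leaves (nodes with no children): C, E, F, H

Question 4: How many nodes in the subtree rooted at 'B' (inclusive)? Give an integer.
Answer: 2

Derivation:
Subtree rooted at B contains: B, F
Count = 2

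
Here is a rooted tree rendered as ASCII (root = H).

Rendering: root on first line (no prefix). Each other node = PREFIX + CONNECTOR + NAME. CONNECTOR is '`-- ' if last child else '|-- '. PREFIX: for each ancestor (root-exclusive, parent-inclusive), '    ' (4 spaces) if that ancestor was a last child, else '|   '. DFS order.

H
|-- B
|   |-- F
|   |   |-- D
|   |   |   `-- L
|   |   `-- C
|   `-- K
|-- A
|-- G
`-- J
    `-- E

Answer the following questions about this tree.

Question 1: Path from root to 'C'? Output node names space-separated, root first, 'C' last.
Answer: H B F C

Derivation:
Walk down from root: H -> B -> F -> C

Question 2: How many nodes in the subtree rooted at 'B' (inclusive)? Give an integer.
Answer: 6

Derivation:
Subtree rooted at B contains: B, C, D, F, K, L
Count = 6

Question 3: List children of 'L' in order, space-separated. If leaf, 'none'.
Answer: none

Derivation:
Node L's children (from adjacency): (leaf)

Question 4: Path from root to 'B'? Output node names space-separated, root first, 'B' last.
Answer: H B

Derivation:
Walk down from root: H -> B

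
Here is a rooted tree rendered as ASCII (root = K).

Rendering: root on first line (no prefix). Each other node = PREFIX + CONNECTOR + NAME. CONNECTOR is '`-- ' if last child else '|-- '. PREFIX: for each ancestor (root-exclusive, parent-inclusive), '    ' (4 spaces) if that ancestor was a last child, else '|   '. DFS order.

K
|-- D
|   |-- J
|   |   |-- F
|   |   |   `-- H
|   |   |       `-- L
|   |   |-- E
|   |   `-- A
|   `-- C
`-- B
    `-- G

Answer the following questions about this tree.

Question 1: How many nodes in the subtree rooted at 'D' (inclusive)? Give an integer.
Subtree rooted at D contains: A, C, D, E, F, H, J, L
Count = 8

Answer: 8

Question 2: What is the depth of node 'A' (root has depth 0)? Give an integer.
Answer: 3

Derivation:
Path from root to A: K -> D -> J -> A
Depth = number of edges = 3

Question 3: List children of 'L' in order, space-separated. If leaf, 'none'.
Node L's children (from adjacency): (leaf)

Answer: none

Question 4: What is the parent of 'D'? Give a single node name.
Scan adjacency: D appears as child of K

Answer: K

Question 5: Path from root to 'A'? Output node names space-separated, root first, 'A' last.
Walk down from root: K -> D -> J -> A

Answer: K D J A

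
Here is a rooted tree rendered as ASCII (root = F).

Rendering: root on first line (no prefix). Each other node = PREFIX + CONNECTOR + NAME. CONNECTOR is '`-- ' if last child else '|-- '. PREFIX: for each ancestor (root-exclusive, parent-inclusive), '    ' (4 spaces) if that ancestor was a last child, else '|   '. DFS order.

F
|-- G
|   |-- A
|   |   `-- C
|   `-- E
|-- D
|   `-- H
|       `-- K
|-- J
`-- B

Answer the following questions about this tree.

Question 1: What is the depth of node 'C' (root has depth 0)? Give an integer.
Answer: 3

Derivation:
Path from root to C: F -> G -> A -> C
Depth = number of edges = 3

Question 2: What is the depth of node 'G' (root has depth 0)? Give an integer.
Answer: 1

Derivation:
Path from root to G: F -> G
Depth = number of edges = 1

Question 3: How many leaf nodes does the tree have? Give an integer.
Leaves (nodes with no children): B, C, E, J, K

Answer: 5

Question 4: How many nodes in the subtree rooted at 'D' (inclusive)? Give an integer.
Subtree rooted at D contains: D, H, K
Count = 3

Answer: 3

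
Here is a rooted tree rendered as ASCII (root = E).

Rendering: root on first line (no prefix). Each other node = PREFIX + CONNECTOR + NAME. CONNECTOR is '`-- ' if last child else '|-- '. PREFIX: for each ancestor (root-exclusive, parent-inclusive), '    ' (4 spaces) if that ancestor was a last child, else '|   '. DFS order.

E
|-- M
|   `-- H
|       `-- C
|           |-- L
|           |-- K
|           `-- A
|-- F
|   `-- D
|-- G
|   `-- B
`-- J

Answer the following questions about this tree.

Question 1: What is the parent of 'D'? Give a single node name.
Scan adjacency: D appears as child of F

Answer: F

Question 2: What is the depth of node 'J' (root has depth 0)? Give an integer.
Path from root to J: E -> J
Depth = number of edges = 1

Answer: 1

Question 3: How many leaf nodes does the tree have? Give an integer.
Leaves (nodes with no children): A, B, D, J, K, L

Answer: 6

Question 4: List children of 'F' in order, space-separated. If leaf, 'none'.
Answer: D

Derivation:
Node F's children (from adjacency): D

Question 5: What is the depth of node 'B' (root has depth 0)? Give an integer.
Answer: 2

Derivation:
Path from root to B: E -> G -> B
Depth = number of edges = 2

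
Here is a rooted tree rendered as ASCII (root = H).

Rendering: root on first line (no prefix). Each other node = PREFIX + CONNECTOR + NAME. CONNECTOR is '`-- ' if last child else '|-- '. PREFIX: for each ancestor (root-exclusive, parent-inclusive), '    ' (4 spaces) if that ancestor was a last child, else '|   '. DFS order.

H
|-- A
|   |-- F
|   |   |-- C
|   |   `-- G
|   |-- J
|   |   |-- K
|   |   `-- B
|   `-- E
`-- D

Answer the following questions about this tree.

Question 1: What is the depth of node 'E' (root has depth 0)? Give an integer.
Answer: 2

Derivation:
Path from root to E: H -> A -> E
Depth = number of edges = 2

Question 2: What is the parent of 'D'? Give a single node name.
Scan adjacency: D appears as child of H

Answer: H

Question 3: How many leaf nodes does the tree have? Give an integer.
Answer: 6

Derivation:
Leaves (nodes with no children): B, C, D, E, G, K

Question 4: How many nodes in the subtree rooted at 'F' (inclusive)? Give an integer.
Subtree rooted at F contains: C, F, G
Count = 3

Answer: 3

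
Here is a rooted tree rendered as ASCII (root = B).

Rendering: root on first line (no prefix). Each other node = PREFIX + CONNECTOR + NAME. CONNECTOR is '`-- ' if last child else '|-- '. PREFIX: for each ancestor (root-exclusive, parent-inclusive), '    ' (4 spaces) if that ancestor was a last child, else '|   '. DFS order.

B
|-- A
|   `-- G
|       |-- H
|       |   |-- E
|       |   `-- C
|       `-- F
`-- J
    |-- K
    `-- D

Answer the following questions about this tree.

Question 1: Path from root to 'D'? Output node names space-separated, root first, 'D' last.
Walk down from root: B -> J -> D

Answer: B J D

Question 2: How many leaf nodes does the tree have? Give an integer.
Leaves (nodes with no children): C, D, E, F, K

Answer: 5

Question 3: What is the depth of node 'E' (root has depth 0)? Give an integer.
Path from root to E: B -> A -> G -> H -> E
Depth = number of edges = 4

Answer: 4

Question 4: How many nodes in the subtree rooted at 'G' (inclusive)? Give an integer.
Answer: 5

Derivation:
Subtree rooted at G contains: C, E, F, G, H
Count = 5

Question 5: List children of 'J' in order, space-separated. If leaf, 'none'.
Node J's children (from adjacency): K, D

Answer: K D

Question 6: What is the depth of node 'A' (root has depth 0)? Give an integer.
Path from root to A: B -> A
Depth = number of edges = 1

Answer: 1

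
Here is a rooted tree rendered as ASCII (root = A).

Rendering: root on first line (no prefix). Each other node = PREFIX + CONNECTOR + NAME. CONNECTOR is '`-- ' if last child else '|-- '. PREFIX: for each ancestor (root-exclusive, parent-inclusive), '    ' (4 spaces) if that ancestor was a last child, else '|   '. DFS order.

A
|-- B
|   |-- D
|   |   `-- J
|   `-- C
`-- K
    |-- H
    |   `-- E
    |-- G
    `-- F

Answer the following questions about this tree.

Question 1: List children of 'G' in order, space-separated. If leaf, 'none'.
Answer: none

Derivation:
Node G's children (from adjacency): (leaf)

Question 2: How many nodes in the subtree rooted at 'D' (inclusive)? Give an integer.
Answer: 2

Derivation:
Subtree rooted at D contains: D, J
Count = 2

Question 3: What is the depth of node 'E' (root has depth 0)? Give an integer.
Path from root to E: A -> K -> H -> E
Depth = number of edges = 3

Answer: 3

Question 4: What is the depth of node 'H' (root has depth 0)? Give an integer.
Path from root to H: A -> K -> H
Depth = number of edges = 2

Answer: 2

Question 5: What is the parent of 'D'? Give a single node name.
Answer: B

Derivation:
Scan adjacency: D appears as child of B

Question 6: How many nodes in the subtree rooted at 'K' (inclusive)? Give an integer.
Answer: 5

Derivation:
Subtree rooted at K contains: E, F, G, H, K
Count = 5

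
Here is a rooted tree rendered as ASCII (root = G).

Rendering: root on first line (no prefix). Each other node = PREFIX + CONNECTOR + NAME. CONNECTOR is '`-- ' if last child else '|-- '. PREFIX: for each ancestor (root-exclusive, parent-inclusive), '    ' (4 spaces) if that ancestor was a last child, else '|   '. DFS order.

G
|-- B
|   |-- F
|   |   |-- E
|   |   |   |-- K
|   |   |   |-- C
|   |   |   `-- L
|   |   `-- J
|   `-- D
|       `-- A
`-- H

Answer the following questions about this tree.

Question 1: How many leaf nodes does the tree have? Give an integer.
Leaves (nodes with no children): A, C, H, J, K, L

Answer: 6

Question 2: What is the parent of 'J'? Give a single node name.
Answer: F

Derivation:
Scan adjacency: J appears as child of F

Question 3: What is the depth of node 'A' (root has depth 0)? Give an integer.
Path from root to A: G -> B -> D -> A
Depth = number of edges = 3

Answer: 3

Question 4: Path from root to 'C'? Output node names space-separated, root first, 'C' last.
Walk down from root: G -> B -> F -> E -> C

Answer: G B F E C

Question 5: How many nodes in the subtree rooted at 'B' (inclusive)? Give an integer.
Answer: 9

Derivation:
Subtree rooted at B contains: A, B, C, D, E, F, J, K, L
Count = 9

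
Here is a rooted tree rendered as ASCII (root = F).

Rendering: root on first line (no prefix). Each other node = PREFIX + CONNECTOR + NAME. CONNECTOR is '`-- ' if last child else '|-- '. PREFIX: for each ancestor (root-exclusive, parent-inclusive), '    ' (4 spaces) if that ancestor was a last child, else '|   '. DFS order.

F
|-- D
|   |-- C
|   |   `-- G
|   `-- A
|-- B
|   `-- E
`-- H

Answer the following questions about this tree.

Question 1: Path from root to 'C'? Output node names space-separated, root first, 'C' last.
Answer: F D C

Derivation:
Walk down from root: F -> D -> C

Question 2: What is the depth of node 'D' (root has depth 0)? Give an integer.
Path from root to D: F -> D
Depth = number of edges = 1

Answer: 1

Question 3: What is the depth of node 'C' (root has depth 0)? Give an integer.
Path from root to C: F -> D -> C
Depth = number of edges = 2

Answer: 2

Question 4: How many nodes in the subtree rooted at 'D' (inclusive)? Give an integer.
Answer: 4

Derivation:
Subtree rooted at D contains: A, C, D, G
Count = 4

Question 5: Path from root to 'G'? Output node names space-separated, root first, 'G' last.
Answer: F D C G

Derivation:
Walk down from root: F -> D -> C -> G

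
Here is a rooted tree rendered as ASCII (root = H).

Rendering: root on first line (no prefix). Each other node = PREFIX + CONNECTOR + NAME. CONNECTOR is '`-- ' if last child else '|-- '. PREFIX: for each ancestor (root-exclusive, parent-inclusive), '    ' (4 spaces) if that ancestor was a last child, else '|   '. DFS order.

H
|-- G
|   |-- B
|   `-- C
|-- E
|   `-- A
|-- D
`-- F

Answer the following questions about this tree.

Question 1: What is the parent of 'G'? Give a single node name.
Answer: H

Derivation:
Scan adjacency: G appears as child of H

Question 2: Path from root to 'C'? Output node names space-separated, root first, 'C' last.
Walk down from root: H -> G -> C

Answer: H G C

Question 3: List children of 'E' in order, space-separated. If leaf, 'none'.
Answer: A

Derivation:
Node E's children (from adjacency): A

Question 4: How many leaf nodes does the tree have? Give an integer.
Leaves (nodes with no children): A, B, C, D, F

Answer: 5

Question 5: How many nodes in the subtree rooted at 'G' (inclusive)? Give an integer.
Answer: 3

Derivation:
Subtree rooted at G contains: B, C, G
Count = 3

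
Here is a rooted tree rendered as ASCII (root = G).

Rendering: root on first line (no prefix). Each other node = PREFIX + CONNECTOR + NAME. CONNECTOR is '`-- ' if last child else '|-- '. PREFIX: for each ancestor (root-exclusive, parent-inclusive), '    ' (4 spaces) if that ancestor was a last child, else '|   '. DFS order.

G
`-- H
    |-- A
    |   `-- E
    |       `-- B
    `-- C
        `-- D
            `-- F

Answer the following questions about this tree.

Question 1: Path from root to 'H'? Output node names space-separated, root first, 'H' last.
Walk down from root: G -> H

Answer: G H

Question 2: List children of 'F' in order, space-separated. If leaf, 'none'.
Answer: none

Derivation:
Node F's children (from adjacency): (leaf)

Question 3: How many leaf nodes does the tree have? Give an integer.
Answer: 2

Derivation:
Leaves (nodes with no children): B, F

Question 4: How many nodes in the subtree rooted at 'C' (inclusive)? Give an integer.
Answer: 3

Derivation:
Subtree rooted at C contains: C, D, F
Count = 3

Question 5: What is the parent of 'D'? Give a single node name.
Scan adjacency: D appears as child of C

Answer: C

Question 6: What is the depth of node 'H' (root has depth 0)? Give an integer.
Answer: 1

Derivation:
Path from root to H: G -> H
Depth = number of edges = 1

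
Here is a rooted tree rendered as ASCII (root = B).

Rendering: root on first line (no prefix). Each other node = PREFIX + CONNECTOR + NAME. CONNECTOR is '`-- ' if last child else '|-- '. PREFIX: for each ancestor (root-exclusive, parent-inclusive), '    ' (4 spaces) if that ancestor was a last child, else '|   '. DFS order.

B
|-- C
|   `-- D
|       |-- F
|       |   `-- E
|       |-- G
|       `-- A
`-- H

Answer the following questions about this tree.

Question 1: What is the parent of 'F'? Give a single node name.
Answer: D

Derivation:
Scan adjacency: F appears as child of D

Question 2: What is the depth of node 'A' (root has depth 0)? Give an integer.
Answer: 3

Derivation:
Path from root to A: B -> C -> D -> A
Depth = number of edges = 3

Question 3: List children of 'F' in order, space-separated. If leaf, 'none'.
Node F's children (from adjacency): E

Answer: E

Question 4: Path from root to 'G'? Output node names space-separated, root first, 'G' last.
Answer: B C D G

Derivation:
Walk down from root: B -> C -> D -> G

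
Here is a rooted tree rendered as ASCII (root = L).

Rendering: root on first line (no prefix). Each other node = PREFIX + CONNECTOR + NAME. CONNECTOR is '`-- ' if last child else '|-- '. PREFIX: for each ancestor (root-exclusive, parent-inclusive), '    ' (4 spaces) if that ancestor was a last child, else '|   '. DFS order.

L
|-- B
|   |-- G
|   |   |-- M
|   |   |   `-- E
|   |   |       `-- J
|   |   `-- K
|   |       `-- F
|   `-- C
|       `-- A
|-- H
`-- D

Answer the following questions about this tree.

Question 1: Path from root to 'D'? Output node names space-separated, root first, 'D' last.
Walk down from root: L -> D

Answer: L D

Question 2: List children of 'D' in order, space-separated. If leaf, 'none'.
Answer: none

Derivation:
Node D's children (from adjacency): (leaf)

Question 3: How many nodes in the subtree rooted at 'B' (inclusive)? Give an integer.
Subtree rooted at B contains: A, B, C, E, F, G, J, K, M
Count = 9

Answer: 9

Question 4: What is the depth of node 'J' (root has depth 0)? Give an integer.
Path from root to J: L -> B -> G -> M -> E -> J
Depth = number of edges = 5

Answer: 5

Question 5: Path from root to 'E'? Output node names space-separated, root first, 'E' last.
Walk down from root: L -> B -> G -> M -> E

Answer: L B G M E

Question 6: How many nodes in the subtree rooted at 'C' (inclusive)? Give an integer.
Subtree rooted at C contains: A, C
Count = 2

Answer: 2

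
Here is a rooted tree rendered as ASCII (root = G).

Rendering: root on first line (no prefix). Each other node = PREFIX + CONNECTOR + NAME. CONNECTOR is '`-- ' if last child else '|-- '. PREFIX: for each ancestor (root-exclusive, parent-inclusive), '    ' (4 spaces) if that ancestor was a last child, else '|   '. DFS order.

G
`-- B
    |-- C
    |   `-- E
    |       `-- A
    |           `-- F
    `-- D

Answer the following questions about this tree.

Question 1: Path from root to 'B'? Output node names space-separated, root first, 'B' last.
Walk down from root: G -> B

Answer: G B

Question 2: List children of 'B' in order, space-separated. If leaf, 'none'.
Answer: C D

Derivation:
Node B's children (from adjacency): C, D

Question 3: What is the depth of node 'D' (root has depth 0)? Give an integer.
Answer: 2

Derivation:
Path from root to D: G -> B -> D
Depth = number of edges = 2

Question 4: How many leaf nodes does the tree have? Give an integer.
Leaves (nodes with no children): D, F

Answer: 2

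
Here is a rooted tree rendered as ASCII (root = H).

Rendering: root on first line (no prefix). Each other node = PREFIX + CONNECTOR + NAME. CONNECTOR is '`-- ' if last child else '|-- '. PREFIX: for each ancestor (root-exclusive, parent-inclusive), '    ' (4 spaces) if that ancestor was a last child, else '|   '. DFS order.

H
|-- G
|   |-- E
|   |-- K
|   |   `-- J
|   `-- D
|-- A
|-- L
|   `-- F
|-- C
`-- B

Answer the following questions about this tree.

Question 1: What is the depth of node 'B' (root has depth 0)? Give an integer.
Answer: 1

Derivation:
Path from root to B: H -> B
Depth = number of edges = 1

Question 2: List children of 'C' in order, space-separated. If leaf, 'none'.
Answer: none

Derivation:
Node C's children (from adjacency): (leaf)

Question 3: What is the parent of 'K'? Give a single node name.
Scan adjacency: K appears as child of G

Answer: G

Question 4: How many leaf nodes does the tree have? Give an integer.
Answer: 7

Derivation:
Leaves (nodes with no children): A, B, C, D, E, F, J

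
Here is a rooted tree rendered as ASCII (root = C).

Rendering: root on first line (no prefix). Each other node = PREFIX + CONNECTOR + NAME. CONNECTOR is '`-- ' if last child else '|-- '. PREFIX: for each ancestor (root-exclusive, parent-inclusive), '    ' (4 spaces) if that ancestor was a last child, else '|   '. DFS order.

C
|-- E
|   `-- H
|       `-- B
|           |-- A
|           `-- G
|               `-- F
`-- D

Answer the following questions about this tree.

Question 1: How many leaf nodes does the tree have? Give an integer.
Leaves (nodes with no children): A, D, F

Answer: 3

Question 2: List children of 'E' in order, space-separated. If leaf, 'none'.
Answer: H

Derivation:
Node E's children (from adjacency): H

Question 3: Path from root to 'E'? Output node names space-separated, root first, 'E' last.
Answer: C E

Derivation:
Walk down from root: C -> E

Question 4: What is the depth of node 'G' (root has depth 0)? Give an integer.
Answer: 4

Derivation:
Path from root to G: C -> E -> H -> B -> G
Depth = number of edges = 4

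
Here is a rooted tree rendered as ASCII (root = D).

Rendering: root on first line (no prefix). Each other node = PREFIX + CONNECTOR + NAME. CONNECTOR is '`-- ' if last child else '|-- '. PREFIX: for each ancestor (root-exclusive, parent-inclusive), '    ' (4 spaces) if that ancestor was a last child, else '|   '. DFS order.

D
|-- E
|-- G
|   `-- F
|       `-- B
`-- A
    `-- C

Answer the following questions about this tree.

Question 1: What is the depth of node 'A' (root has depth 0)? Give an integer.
Path from root to A: D -> A
Depth = number of edges = 1

Answer: 1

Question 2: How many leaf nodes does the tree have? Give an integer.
Leaves (nodes with no children): B, C, E

Answer: 3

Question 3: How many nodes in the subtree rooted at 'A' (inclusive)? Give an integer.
Subtree rooted at A contains: A, C
Count = 2

Answer: 2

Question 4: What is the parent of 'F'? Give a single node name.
Answer: G

Derivation:
Scan adjacency: F appears as child of G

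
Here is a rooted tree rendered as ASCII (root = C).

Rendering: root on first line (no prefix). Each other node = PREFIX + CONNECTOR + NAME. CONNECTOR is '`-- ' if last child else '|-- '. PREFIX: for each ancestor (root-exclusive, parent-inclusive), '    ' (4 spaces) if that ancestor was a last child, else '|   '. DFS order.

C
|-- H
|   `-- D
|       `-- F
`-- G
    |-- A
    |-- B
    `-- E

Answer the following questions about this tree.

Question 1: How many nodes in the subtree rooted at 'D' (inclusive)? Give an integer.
Subtree rooted at D contains: D, F
Count = 2

Answer: 2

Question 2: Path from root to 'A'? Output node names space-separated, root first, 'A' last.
Walk down from root: C -> G -> A

Answer: C G A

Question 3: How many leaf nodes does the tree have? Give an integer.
Leaves (nodes with no children): A, B, E, F

Answer: 4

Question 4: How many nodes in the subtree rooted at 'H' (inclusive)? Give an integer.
Subtree rooted at H contains: D, F, H
Count = 3

Answer: 3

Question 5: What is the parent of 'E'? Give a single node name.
Scan adjacency: E appears as child of G

Answer: G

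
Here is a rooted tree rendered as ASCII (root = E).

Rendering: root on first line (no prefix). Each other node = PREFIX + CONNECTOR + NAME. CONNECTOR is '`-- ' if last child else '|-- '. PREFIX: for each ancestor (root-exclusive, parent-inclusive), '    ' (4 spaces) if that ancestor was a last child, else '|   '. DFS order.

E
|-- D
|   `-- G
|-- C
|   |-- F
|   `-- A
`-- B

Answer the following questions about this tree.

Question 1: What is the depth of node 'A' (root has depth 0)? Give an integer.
Answer: 2

Derivation:
Path from root to A: E -> C -> A
Depth = number of edges = 2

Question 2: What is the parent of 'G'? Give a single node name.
Scan adjacency: G appears as child of D

Answer: D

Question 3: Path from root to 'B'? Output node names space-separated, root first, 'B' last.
Answer: E B

Derivation:
Walk down from root: E -> B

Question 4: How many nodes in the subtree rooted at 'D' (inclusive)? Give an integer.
Subtree rooted at D contains: D, G
Count = 2

Answer: 2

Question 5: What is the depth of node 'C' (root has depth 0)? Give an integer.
Answer: 1

Derivation:
Path from root to C: E -> C
Depth = number of edges = 1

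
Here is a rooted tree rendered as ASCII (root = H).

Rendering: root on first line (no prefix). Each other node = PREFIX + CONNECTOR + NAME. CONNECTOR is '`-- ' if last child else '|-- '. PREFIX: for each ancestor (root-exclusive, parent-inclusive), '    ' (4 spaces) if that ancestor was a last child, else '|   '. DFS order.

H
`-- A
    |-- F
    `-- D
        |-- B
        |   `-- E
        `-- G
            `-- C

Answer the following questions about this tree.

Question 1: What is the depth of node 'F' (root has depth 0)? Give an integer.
Answer: 2

Derivation:
Path from root to F: H -> A -> F
Depth = number of edges = 2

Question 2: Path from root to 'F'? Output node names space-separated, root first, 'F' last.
Answer: H A F

Derivation:
Walk down from root: H -> A -> F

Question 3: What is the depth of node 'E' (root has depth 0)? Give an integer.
Path from root to E: H -> A -> D -> B -> E
Depth = number of edges = 4

Answer: 4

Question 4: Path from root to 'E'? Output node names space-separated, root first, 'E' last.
Answer: H A D B E

Derivation:
Walk down from root: H -> A -> D -> B -> E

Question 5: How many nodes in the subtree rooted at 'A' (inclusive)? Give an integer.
Answer: 7

Derivation:
Subtree rooted at A contains: A, B, C, D, E, F, G
Count = 7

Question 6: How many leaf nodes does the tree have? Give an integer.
Leaves (nodes with no children): C, E, F

Answer: 3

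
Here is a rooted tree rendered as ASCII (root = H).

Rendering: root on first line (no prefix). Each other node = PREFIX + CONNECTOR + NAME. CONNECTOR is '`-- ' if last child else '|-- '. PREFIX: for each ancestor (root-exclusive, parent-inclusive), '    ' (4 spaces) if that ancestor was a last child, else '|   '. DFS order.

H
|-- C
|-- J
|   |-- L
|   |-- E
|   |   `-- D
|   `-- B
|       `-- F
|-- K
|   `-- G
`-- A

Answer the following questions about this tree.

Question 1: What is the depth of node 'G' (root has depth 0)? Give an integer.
Answer: 2

Derivation:
Path from root to G: H -> K -> G
Depth = number of edges = 2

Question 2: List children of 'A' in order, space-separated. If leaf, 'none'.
Answer: none

Derivation:
Node A's children (from adjacency): (leaf)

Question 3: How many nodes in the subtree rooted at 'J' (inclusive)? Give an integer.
Answer: 6

Derivation:
Subtree rooted at J contains: B, D, E, F, J, L
Count = 6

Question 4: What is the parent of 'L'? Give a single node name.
Answer: J

Derivation:
Scan adjacency: L appears as child of J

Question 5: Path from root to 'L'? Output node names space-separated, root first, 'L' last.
Answer: H J L

Derivation:
Walk down from root: H -> J -> L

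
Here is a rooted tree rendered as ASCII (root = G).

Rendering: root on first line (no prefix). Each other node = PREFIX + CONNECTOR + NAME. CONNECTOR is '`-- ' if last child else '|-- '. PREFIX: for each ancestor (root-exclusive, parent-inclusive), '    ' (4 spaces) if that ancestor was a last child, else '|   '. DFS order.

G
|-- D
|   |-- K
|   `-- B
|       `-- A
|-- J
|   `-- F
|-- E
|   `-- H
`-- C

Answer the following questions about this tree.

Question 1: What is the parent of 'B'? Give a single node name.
Answer: D

Derivation:
Scan adjacency: B appears as child of D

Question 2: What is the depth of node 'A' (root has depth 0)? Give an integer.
Path from root to A: G -> D -> B -> A
Depth = number of edges = 3

Answer: 3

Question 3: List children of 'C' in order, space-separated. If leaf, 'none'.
Answer: none

Derivation:
Node C's children (from adjacency): (leaf)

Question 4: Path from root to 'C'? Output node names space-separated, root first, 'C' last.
Answer: G C

Derivation:
Walk down from root: G -> C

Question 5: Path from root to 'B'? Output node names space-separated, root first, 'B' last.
Answer: G D B

Derivation:
Walk down from root: G -> D -> B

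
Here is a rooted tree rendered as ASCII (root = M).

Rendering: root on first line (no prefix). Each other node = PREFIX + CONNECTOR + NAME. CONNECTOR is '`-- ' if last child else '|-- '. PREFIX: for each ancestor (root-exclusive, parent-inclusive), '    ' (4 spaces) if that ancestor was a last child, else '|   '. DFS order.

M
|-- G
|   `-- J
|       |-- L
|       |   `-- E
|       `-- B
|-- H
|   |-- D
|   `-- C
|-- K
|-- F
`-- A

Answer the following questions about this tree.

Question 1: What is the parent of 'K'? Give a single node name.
Answer: M

Derivation:
Scan adjacency: K appears as child of M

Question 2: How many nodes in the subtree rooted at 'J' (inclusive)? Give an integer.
Answer: 4

Derivation:
Subtree rooted at J contains: B, E, J, L
Count = 4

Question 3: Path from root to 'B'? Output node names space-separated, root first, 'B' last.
Answer: M G J B

Derivation:
Walk down from root: M -> G -> J -> B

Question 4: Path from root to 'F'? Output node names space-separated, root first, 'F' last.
Walk down from root: M -> F

Answer: M F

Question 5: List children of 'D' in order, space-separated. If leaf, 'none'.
Answer: none

Derivation:
Node D's children (from adjacency): (leaf)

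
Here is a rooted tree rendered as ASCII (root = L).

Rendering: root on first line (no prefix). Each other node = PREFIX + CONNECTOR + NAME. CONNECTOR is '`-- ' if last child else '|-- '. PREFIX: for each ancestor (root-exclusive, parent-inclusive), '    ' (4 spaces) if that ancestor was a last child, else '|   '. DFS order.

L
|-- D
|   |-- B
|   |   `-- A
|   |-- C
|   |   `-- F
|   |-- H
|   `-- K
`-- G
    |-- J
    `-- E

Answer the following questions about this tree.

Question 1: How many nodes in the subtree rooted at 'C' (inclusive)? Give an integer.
Answer: 2

Derivation:
Subtree rooted at C contains: C, F
Count = 2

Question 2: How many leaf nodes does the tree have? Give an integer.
Leaves (nodes with no children): A, E, F, H, J, K

Answer: 6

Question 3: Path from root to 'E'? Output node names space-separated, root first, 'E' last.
Answer: L G E

Derivation:
Walk down from root: L -> G -> E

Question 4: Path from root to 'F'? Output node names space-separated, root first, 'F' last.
Answer: L D C F

Derivation:
Walk down from root: L -> D -> C -> F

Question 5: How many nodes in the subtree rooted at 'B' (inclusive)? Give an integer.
Answer: 2

Derivation:
Subtree rooted at B contains: A, B
Count = 2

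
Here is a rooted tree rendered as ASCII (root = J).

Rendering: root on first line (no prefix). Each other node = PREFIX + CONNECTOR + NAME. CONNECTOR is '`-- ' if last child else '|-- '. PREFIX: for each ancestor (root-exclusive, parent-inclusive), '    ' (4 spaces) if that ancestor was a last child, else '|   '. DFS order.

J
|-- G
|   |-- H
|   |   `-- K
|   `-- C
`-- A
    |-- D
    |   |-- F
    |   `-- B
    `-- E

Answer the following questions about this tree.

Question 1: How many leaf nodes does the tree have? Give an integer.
Leaves (nodes with no children): B, C, E, F, K

Answer: 5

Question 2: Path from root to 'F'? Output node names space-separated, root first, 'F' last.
Walk down from root: J -> A -> D -> F

Answer: J A D F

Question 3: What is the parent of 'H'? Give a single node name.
Scan adjacency: H appears as child of G

Answer: G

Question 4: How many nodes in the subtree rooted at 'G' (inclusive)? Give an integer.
Subtree rooted at G contains: C, G, H, K
Count = 4

Answer: 4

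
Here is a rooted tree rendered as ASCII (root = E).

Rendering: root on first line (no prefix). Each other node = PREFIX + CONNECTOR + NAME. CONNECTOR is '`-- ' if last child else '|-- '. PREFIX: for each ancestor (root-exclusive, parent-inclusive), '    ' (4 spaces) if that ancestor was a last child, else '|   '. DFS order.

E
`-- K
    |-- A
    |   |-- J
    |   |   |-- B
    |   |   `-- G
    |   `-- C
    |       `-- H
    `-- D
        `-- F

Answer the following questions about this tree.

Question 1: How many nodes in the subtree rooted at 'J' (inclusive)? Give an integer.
Answer: 3

Derivation:
Subtree rooted at J contains: B, G, J
Count = 3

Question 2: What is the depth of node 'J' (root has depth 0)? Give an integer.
Answer: 3

Derivation:
Path from root to J: E -> K -> A -> J
Depth = number of edges = 3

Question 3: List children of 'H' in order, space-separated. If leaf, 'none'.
Answer: none

Derivation:
Node H's children (from adjacency): (leaf)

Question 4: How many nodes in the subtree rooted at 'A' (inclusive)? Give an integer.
Subtree rooted at A contains: A, B, C, G, H, J
Count = 6

Answer: 6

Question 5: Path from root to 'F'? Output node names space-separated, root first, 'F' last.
Answer: E K D F

Derivation:
Walk down from root: E -> K -> D -> F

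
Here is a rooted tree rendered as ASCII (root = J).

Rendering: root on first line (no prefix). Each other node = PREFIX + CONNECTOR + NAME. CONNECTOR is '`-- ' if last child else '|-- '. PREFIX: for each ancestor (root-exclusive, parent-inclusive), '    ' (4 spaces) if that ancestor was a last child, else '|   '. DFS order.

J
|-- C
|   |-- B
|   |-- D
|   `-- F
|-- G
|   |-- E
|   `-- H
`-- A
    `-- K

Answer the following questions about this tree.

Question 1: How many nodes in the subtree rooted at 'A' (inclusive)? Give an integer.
Answer: 2

Derivation:
Subtree rooted at A contains: A, K
Count = 2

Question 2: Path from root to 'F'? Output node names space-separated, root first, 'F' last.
Walk down from root: J -> C -> F

Answer: J C F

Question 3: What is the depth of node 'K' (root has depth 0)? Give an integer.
Path from root to K: J -> A -> K
Depth = number of edges = 2

Answer: 2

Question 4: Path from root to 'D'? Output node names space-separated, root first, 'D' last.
Walk down from root: J -> C -> D

Answer: J C D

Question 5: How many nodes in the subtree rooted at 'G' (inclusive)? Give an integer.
Answer: 3

Derivation:
Subtree rooted at G contains: E, G, H
Count = 3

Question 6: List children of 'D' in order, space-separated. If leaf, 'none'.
Answer: none

Derivation:
Node D's children (from adjacency): (leaf)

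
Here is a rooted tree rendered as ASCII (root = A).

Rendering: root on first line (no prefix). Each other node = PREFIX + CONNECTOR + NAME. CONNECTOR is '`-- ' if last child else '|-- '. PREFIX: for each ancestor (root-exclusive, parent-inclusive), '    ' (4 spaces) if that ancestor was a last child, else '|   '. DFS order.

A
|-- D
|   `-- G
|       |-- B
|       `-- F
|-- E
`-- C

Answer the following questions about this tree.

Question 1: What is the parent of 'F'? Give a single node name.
Answer: G

Derivation:
Scan adjacency: F appears as child of G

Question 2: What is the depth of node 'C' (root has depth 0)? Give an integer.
Path from root to C: A -> C
Depth = number of edges = 1

Answer: 1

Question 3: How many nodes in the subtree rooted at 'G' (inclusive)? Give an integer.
Answer: 3

Derivation:
Subtree rooted at G contains: B, F, G
Count = 3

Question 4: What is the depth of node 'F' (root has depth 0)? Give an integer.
Answer: 3

Derivation:
Path from root to F: A -> D -> G -> F
Depth = number of edges = 3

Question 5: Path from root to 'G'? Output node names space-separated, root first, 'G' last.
Answer: A D G

Derivation:
Walk down from root: A -> D -> G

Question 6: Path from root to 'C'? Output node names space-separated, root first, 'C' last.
Answer: A C

Derivation:
Walk down from root: A -> C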